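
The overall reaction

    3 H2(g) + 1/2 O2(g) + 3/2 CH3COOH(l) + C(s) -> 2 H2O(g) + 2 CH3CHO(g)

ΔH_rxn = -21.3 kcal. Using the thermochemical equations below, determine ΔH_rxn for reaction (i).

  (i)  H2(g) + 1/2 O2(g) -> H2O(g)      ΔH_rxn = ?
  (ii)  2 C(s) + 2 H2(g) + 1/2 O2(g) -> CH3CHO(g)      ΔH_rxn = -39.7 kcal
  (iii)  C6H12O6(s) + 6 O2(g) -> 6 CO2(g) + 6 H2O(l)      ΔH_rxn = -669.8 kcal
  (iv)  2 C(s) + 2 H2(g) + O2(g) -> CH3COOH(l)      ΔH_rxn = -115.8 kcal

ΔH_rxn = -57.8 kcal

(i) × 2: contributes 2·x
(ii) × 2: (2)·(-39.7) = -79.4 kcal
(iii): not needed.
(iv) reversed and × 3/2: (-3/2)·(-115.8) = +173.7 kcal
-21.3 = (-79.4) + (+173.7) + 2·x
x = (-21.3 − (+94.3)) / (2) = -57.8 kcal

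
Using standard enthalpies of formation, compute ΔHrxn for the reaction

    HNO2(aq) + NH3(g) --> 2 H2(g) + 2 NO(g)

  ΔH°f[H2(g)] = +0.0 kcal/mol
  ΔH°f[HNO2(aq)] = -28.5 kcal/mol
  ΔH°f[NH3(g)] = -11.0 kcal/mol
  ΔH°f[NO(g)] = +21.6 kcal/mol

Products: 2·(+0.0) + 2·(+21.6) = +43.2
Reactants: 1·(-28.5) + 1·(-11.0) = -39.5
ΔHrxn = (+43.2) − (-39.5) = 82.7 kcal/mol

ΔHrxn = 82.7 kcal/mol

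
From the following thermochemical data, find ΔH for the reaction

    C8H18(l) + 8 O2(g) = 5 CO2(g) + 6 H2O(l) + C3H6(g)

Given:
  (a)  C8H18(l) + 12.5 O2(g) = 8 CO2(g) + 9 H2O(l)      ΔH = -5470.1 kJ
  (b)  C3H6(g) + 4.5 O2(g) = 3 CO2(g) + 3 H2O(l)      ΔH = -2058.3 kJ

ΔH = -3411.8 kJ

(a) as written: -5470.1 kJ
(b) reversed: +2058.3 kJ
ΔH = (-5470.1) + (+2058.3) = -3411.8 kJ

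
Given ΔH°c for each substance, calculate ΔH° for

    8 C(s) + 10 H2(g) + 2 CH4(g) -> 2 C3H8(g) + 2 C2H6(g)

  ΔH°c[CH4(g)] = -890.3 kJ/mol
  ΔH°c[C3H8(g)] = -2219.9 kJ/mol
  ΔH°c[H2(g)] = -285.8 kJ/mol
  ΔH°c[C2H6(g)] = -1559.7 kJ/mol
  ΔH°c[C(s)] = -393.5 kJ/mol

ΔH° = -227.4 kJ/mol

With combustion enthalpies, reactants minus products:
= [8·(-393.5) + 10·(-285.8) + 2·(-890.3)] − [2·(-2219.9) + 2·(-1559.7)]
= -227.4 kJ/mol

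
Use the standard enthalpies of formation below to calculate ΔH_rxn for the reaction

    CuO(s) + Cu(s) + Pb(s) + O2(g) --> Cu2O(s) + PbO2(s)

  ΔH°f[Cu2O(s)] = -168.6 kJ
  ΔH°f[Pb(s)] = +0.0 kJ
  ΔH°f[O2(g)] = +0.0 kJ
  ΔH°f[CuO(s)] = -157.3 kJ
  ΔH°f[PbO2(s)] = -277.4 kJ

Products: 1·(-168.6) + 1·(-277.4) = -446.0
Reactants: 1·(-157.3) + 1·(+0.0) + 1·(+0.0) + 1·(+0.0) = -157.3
ΔH_rxn = (-446.0) − (-157.3) = -288.7 kJ

ΔH_rxn = -288.7 kJ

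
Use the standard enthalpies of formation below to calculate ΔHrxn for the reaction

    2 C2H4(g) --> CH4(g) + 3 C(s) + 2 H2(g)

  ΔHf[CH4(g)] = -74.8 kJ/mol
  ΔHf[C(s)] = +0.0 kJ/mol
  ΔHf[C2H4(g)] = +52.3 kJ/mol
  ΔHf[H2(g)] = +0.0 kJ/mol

Products: 1·(-74.8) + 3·(+0.0) + 2·(+0.0) = -74.8
Reactants: 2·(+52.3) = +104.6
ΔHrxn = (-74.8) − (+104.6) = -179.4 kJ/mol

ΔHrxn = -179.4 kJ/mol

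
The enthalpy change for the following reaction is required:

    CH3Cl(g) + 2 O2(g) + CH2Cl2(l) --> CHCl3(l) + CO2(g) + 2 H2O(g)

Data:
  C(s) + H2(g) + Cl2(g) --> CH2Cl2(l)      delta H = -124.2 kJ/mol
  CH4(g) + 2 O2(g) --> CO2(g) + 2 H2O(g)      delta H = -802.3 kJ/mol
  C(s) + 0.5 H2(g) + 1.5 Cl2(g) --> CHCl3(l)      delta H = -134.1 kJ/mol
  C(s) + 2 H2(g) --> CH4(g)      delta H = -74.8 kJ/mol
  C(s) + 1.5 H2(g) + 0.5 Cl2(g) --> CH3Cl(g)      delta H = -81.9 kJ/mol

equation 1 reversed (reverse to put CH2Cl2(l) on the reactant side): +124.2 kJ/mol
equation 2 as written (CO2(g) already on the product side): -802.3 kJ/mol
equation 3 as written (CHCl3(l) already on the product side): -134.1 kJ/mol
equation 4 as written: -74.8 kJ/mol
equation 5 reversed (reverse to put CH3Cl(g) on the reactant side): +81.9 kJ/mol
delta H = (-1)·(-124.2) + (1)·(-802.3) + (1)·(-134.1) + (1)·(-74.8) + (-1)·(-81.9) = -805.1 kJ/mol

delta H = -805.1 kJ/mol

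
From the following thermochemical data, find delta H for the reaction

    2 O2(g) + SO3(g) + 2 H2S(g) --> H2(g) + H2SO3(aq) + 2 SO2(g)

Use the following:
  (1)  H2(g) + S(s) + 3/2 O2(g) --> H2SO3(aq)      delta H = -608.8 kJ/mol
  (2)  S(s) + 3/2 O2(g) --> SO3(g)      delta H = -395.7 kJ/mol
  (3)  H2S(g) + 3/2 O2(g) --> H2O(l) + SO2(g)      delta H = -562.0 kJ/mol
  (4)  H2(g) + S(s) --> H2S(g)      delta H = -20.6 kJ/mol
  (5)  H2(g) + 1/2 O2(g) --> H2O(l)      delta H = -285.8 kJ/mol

delta H = -765.5 kJ/mol

(1) as written: -608.8 kJ/mol
(2) reversed: +395.7 kJ/mol
(3) × 2: (2)·(-562.0) = -1124.0 kJ/mol
(4): not needed.
(5) reversed and × 2: (-2)·(-285.8) = +571.6 kJ/mol
delta H = (1)·(-608.8) + (-1)·(-395.7) + (2)·(-562.0) + (-2)·(-285.8) = -765.5 kJ/mol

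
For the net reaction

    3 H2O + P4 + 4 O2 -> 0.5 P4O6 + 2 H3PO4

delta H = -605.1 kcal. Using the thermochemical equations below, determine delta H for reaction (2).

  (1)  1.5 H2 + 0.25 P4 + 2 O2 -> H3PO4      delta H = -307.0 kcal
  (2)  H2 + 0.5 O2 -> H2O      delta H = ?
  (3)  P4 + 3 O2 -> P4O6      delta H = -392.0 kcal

(1) × 2 (×2 to match 2 H3PO4 in the target): (2)·(-307.0) = -614.0 kcal
(2) reversed and × 3 (reverse to put H2O on the reactant side; ×3 to match 3 H2O in the target): contributes −3·x
(3) × 1/2 (scale by 1/2 for the 1/2 P4O6): (1/2)·(-392.0) = -196.0 kcal
-605.1 = (-614.0) + (-196.0) − 3·x
x = (-605.1 − (-810.0)) / (-3) = -68.3 kcal

delta H = -68.3 kcal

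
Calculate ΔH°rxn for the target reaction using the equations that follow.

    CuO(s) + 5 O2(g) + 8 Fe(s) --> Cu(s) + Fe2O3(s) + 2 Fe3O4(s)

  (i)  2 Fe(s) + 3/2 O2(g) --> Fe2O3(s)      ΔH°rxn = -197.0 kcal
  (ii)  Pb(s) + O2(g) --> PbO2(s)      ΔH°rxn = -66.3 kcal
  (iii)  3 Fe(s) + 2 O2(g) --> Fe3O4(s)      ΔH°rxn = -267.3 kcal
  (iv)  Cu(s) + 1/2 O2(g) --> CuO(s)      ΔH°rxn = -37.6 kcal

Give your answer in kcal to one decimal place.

ΔH°rxn = -694.0 kcal

(i) as written: -197.0 kcal
(ii): not needed.
(iii) × 2: (2)·(-267.3) = -534.6 kcal
(iv) reversed: +37.6 kcal
ΔH°rxn = (-197.0) + (-534.6) + (+37.6) = -694.0 kcal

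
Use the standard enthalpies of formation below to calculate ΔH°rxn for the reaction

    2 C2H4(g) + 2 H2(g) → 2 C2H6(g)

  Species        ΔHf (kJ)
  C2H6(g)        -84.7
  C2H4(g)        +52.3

Products: 2·(-84.7) = -169.4
Reactants: 2·(+52.3) + 2·(+0.0) = +104.6
ΔH°rxn = (-169.4) − (+104.6) = -274.0 kJ

ΔH°rxn = -274.0 kJ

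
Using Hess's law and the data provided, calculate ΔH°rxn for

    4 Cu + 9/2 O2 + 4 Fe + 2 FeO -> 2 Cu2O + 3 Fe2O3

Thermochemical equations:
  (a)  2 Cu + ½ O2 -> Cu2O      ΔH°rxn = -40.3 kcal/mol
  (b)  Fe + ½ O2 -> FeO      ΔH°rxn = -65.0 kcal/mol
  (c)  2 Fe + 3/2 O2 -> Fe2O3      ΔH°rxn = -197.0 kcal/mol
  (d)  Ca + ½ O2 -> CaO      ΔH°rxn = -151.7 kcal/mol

ΔH°rxn = -541.6 kcal/mol

(a) × 2: (2)·(-40.3) = -80.6 kcal/mol
(b) reversed and × 2: (-2)·(-65.0) = +130.0 kcal/mol
(c) × 3: (3)·(-197.0) = -591.0 kcal/mol
(d): not needed.
Combining the equations, ΔH°rxn = (2)·(-40.3) + (-2)·(-65.0) + (3)·(-197.0) = -541.6 kcal/mol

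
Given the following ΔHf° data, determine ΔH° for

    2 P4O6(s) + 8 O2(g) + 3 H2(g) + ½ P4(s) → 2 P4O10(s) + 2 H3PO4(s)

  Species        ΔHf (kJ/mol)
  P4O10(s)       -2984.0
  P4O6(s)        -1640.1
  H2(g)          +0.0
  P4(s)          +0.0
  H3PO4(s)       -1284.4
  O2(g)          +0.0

Products: 2·(-2984.0) + 2·(-1284.4) = -8536.8
Reactants: 2·(-1640.1) + 8·(+0.0) + 3·(+0.0) + 1/2·(+0.0) = -3280.2
ΔH° = (-8536.8) − (-3280.2) = -5256.6 kJ/mol

ΔH° = -5256.6 kJ/mol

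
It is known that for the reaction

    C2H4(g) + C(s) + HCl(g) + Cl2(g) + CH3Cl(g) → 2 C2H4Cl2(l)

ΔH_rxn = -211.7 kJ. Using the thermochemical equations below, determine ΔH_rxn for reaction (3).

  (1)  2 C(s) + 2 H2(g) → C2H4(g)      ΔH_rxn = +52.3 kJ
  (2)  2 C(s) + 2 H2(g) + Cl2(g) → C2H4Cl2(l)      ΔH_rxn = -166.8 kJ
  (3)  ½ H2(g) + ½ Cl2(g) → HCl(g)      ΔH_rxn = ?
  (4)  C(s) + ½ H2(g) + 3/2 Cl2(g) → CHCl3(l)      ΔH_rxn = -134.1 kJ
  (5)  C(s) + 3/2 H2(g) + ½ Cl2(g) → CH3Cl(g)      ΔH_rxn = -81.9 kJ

ΔH_rxn = -92.3 kJ

(1) reversed (C2H4(g) must end up as a reactant): -52.3 kJ
(2) × 2 (scale by 2 for the 2 C2H4Cl2(l)): (2)·(-166.8) = -333.6 kJ
(3) reversed (HCl(g) must end up as a reactant): contributes −x
(4): not needed (CHCl3(l) appears nowhere else).
(5) reversed (CH3Cl(g) must end up as a reactant): +81.9 kJ
-211.7 = (-52.3) + (-333.6) + (+81.9) − x
x = (-211.7 − (-304.0)) / (-1) = -92.3 kJ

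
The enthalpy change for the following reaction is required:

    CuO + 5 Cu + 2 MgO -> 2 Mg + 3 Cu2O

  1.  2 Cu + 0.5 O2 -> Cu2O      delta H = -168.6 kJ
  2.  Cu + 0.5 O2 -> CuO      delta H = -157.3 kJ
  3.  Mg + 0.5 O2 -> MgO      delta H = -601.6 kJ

eq. 1 × 3: (3)·(-168.6) = -505.8 kJ
eq. 2 reversed: +157.3 kJ
eq. 3 reversed and × 2: (-2)·(-601.6) = +1203.2 kJ
delta H = (-505.8) + (+157.3) + (+1203.2) = 854.7 kJ

delta H = 854.7 kJ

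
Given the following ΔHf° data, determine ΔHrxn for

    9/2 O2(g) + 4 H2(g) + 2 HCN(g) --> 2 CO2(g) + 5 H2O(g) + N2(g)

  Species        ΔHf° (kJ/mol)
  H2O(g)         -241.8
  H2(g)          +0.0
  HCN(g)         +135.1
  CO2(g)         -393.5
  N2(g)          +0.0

ΔHrxn = -2266.2 kJ/mol

ΔH°rxn = Σ nΔHf°(products) − Σ nΔHf°(reactants).
Products: 2·(-393.5) + 5·(-241.8) + 1·(+0.0) = -1996.0
Reactants: 9/2·(+0.0) + 4·(+0.0) + 2·(+135.1) = +270.2
ΔHrxn = (-1996.0) − (+270.2) = -2266.2 kJ/mol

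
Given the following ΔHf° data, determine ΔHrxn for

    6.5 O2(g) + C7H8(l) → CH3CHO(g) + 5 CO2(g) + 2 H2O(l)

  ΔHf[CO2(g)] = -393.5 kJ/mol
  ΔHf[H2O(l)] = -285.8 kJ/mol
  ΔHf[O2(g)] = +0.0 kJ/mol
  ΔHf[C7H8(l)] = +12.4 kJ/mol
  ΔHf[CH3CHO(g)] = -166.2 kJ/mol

ΔHrxn = -2717.7 kJ/mol

Products: 1·(-166.2) + 5·(-393.5) + 2·(-285.8) = -2705.3
Reactants: 13/2·(+0.0) + 1·(+12.4) = +12.4
ΔHrxn = (-2705.3) − (+12.4) = -2717.7 kJ/mol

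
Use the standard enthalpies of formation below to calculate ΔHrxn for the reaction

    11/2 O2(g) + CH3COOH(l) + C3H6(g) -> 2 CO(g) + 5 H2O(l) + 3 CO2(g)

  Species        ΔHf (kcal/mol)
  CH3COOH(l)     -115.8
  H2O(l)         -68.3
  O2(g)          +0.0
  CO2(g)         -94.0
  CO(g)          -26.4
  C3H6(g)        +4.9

ΔHrxn = -565.4 kcal/mol

ΔH°rxn = Σ nΔHf°(products) − Σ nΔHf°(reactants).
Products: 2·(-26.4) + 5·(-68.3) + 3·(-94.0) = -676.3
Reactants: 11/2·(+0.0) + 1·(-115.8) + 1·(+4.9) = -110.9
ΔHrxn = (-676.3) − (-110.9) = -565.4 kcal/mol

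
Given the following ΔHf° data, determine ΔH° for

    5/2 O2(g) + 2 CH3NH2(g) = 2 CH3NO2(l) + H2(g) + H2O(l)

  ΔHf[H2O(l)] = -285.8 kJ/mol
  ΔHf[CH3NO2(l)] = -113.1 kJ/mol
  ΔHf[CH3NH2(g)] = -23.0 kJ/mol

Products: 2·(-113.1) + 1·(+0.0) + 1·(-285.8) = -512.0
Reactants: 5/2·(+0.0) + 2·(-23.0) = -46.0
ΔH° = (-512.0) − (-46.0) = -466.0 kJ/mol

ΔH° = -466.0 kJ/mol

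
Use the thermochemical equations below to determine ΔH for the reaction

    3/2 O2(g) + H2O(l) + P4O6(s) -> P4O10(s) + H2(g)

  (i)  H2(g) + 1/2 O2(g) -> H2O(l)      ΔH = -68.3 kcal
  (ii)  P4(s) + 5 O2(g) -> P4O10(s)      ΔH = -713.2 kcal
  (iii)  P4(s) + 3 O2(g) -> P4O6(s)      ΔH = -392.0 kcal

ΔH = -252.9 kcal

(i) reversed (H2O(l) must end up as a reactant): +68.3 kcal
(ii) as written (P4O10(s) already on the product side): -713.2 kcal
(iii) reversed (reverse to put P4O6(s) on the reactant side): +392.0 kcal
By Hess's law, ΔH = (+68.3) + (-713.2) + (+392.0) = -252.9 kcal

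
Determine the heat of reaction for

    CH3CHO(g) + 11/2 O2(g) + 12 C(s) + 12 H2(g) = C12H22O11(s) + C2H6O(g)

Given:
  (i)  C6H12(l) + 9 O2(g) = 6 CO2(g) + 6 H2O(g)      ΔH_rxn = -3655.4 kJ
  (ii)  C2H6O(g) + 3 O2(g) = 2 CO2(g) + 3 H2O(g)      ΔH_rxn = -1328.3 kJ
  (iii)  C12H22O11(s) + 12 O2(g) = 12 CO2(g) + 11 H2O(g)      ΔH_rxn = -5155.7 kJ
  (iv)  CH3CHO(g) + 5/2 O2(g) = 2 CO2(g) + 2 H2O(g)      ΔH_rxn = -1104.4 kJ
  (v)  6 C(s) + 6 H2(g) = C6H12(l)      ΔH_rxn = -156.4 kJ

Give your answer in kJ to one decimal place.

ΔH_rxn = -2244.0 kJ

(i) × 2: (2)·(-3655.4) = -7310.8 kJ
(ii) reversed (C2H6O(g) must end up as a product): +1328.3 kJ
(iii) reversed (C12H22O11(s) must end up as a product): +5155.7 kJ
(iv) as written (CH3CHO(g) already on the reactant side): -1104.4 kJ
(v) × 2 (scale by 2 for the 12 C(s)): (2)·(-156.4) = -312.8 kJ
Since enthalpy is a state function, ΔH_rxn = (2)·(-3655.4) + (-1)·(-1328.3) + (-1)·(-5155.7) + (1)·(-1104.4) + (2)·(-156.4) = -2244.0 kJ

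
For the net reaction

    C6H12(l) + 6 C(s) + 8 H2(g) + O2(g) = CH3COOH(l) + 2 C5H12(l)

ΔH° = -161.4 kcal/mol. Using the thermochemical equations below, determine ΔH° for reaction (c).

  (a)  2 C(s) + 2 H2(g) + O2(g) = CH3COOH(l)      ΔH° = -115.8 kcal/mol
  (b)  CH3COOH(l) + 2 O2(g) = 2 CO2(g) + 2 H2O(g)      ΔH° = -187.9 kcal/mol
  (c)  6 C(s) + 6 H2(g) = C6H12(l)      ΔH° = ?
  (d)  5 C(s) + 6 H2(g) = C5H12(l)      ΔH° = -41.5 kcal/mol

ΔH° = -37.4 kcal/mol

(a) as written: -115.8 kcal/mol
(b): not needed.
(c) reversed: contributes −x
(d) × 2: (2)·(-41.5) = -83.0 kcal/mol
-161.4 = (-115.8) + (-83.0) − x
x = (-161.4 − (-198.8)) / (-1) = -37.4 kcal/mol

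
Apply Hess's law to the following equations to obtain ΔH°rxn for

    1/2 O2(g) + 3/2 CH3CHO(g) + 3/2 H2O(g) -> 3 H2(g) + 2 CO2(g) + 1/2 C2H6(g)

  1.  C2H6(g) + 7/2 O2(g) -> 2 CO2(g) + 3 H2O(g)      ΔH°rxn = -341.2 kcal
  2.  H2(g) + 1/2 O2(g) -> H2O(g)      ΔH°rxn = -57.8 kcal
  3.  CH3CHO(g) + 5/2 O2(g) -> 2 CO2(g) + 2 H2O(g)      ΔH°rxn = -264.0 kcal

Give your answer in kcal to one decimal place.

eq. 1 reversed and × 1/2 (reverse to put C2H6(g) on the product side; ×1/2 to match 1/2 C2H6(g) in the target): (-1/2)·(-341.2) = +170.6 kcal
eq. 2 reversed and × 3 (reverse to put H2(g) on the product side; scale by 3 for the 3 H2(g)): (-3)·(-57.8) = +173.4 kcal
eq. 3 × 3/2 (scale by 3/2 for the 3/2 CH3CHO(g)): (3/2)·(-264.0) = -396.0 kcal
ΔH°rxn = (+170.6) + (+173.4) + (-396.0) = -52.0 kcal

ΔH°rxn = -52.0 kcal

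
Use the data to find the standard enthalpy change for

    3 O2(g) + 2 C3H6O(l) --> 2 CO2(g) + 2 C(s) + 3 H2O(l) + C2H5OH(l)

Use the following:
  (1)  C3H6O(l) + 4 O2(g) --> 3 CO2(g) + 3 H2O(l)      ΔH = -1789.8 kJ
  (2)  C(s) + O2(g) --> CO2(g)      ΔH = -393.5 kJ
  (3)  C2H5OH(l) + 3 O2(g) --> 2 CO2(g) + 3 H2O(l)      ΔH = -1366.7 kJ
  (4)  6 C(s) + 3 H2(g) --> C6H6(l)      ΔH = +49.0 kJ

(1) × 2: (2)·(-1789.8) = -3579.6 kJ
(2) reversed and × 2: (-2)·(-393.5) = +787.0 kJ
(3) reversed: +1366.7 kJ
(4): not needed.
ΔH = (2)·(-1789.8) + (-2)·(-393.5) + (-1)·(-1366.7) = -1425.9 kJ

ΔH = -1425.9 kJ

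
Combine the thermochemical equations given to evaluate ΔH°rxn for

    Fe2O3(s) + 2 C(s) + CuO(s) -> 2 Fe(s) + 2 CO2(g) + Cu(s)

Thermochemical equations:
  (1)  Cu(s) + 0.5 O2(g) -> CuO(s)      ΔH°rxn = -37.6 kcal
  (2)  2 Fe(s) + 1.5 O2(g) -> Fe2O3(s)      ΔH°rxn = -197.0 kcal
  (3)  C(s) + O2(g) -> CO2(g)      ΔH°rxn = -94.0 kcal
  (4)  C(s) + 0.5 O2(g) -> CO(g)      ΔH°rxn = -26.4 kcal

ΔH°rxn = 46.6 kcal

(1) reversed: +37.6 kcal
(2) reversed: +197.0 kcal
(3) × 2: (2)·(-94.0) = -188.0 kcal
(4): not needed.
Combining the equations, ΔH°rxn = (+37.6) + (+197.0) + (-188.0) = 46.6 kcal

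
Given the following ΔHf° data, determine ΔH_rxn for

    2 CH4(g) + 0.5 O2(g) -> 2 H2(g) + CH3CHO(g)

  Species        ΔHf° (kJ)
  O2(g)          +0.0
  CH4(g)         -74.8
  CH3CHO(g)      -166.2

ΔH°rxn = Σ nΔHf°(products) − Σ nΔHf°(reactants).
Products: 2·(+0.0) + 1·(-166.2) = -166.2
Reactants: 2·(-74.8) + 1/2·(+0.0) = -149.6
ΔH_rxn = (-166.2) − (-149.6) = -16.6 kJ

ΔH_rxn = -16.6 kJ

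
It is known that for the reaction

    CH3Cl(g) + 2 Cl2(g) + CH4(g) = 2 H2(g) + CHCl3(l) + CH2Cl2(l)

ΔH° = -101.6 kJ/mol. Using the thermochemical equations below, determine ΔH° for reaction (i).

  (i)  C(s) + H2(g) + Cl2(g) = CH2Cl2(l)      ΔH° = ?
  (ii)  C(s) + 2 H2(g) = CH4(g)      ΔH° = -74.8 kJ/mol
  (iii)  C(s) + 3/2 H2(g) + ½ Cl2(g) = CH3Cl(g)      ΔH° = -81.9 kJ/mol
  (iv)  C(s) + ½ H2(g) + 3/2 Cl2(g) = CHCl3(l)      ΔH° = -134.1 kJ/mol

(i) as written: contributes x
(ii) reversed: +74.8 kJ/mol
(iii) reversed: +81.9 kJ/mol
(iv) as written: -134.1 kJ/mol
-101.6 = (+74.8) + (+81.9) + (-134.1) + x
x = (-101.6 − (+22.6)) / (1) = -124.2 kJ/mol

ΔH° = -124.2 kJ/mol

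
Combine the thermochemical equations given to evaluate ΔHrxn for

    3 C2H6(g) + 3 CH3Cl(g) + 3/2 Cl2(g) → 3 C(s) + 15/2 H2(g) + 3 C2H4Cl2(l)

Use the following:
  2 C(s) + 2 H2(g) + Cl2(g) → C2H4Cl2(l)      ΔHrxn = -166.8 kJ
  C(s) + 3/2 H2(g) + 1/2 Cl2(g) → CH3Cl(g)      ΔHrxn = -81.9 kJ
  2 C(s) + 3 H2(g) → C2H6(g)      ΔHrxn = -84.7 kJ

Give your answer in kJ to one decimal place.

ΔHrxn = -0.6 kJ

equation 1 × 3: (3)·(-166.8) = -500.4 kJ
equation 2 reversed and × 3: (-3)·(-81.9) = +245.7 kJ
equation 3 reversed and × 3: (-3)·(-84.7) = +254.1 kJ
ΔHrxn = (3)·(-166.8) + (-3)·(-81.9) + (-3)·(-84.7) = -0.6 kJ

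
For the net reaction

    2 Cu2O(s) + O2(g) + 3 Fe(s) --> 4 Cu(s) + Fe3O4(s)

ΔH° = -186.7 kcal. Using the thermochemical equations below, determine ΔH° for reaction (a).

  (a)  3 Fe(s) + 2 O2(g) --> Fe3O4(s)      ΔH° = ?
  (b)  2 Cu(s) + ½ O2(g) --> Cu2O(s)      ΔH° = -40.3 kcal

ΔH° = -267.3 kcal

(a) as written (Fe3O4(s) already on the product side): contributes x
(b) reversed and × 2 (Cu2O(s) must end up as a reactant; scale by 2 for the 2 Cu2O(s)): (-2)·(-40.3) = +80.6 kcal
-186.7 = (+80.6) + x
x = (-186.7 − (+80.6)) / (1) = -267.3 kcal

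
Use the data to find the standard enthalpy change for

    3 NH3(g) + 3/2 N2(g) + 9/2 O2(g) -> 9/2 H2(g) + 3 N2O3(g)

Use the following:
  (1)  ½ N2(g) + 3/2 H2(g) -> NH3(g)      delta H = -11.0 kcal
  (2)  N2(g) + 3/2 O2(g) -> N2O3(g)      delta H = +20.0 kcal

(1) reversed and × 3: (-3)·(-11.0) = +33.0 kcal
(2) × 3: (3)·(+20.0) = +60.0 kcal
delta H = (-3)·(-11.0) + (3)·(+20.0) = 93.0 kcal

delta H = 93.0 kcal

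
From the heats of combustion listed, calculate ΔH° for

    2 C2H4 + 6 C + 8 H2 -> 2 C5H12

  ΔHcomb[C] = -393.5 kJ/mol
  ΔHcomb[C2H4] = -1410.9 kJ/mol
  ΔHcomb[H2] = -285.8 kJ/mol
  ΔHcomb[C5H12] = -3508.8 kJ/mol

Using ΔH = Σ nΔHc°(reactants) − Σ nΔHc°(products):
= [2·(-1410.9) + 6·(-393.5) + 8·(-285.8)] − [2·(-3508.8)]
= -451.6 kJ/mol

ΔH° = -451.6 kJ/mol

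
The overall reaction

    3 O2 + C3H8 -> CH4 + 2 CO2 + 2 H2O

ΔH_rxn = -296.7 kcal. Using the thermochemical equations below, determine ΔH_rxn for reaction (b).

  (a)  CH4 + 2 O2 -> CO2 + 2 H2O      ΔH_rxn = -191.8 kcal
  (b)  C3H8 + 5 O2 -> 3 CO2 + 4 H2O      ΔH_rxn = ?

ΔH_rxn = -488.5 kcal

(a) reversed: +191.8 kcal
(b) as written: contributes x
-296.7 = (+191.8) + x
x = (-296.7 − (+191.8)) / (1) = -488.5 kcal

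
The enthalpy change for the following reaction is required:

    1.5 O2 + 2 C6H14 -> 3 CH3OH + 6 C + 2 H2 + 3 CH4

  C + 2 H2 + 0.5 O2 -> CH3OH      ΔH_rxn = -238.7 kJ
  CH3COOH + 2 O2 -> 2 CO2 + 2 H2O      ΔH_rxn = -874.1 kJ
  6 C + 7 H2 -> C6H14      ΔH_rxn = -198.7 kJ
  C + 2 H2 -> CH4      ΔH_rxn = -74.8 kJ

equation 1 × 3 (×3 to match 3 CH3OH in the target): (3)·(-238.7) = -716.1 kJ
equation 2: not needed (CO2 appears nowhere else).
equation 3 reversed and × 2 (C6H14 must end up as a reactant; scale by 2 for the 2 C6H14): (-2)·(-198.7) = +397.4 kJ
equation 4 × 3 (scale by 3 for the 3 CH4): (3)·(-74.8) = -224.4 kJ
Summing the manipulated equations, ΔH_rxn = (-716.1) + (+397.4) + (-224.4) = -543.1 kJ

ΔH_rxn = -543.1 kJ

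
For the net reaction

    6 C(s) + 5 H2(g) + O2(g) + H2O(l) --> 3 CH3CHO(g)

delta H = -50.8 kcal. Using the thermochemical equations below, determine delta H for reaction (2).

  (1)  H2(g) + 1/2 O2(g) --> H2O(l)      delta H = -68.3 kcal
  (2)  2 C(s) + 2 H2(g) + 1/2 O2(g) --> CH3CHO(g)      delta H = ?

(1) reversed: +68.3 kcal
(2) × 3: contributes 3·x
-50.8 = (+68.3) + 3·x
x = (-50.8 − (+68.3)) / (3) = -39.7 kcal

delta H = -39.7 kcal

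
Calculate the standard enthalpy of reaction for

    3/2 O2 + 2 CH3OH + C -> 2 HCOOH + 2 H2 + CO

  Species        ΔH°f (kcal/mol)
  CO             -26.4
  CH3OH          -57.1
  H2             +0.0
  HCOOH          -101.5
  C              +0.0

Products: 2·(-101.5) + 2·(+0.0) + 1·(-26.4) = -229.4
Reactants: 3/2·(+0.0) + 2·(-57.1) + 1·(+0.0) = -114.2
ΔH_rxn = (-229.4) − (-114.2) = -115.2 kcal/mol

ΔH_rxn = -115.2 kcal/mol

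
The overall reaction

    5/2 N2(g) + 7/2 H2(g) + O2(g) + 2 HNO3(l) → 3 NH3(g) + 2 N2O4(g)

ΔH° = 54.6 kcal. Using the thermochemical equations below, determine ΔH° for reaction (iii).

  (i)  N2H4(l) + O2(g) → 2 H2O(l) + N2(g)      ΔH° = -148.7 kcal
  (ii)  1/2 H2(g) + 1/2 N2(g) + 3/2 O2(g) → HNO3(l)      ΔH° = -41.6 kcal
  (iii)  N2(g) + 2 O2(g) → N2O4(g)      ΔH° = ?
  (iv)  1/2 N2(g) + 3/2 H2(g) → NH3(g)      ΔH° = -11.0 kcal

(i): not needed (N2H4(l) appears nowhere else).
(ii) reversed and × 2 (reverse to put HNO3(l) on the reactant side; scale by 2 for the 2 HNO3(l)): (-2)·(-41.6) = +83.2 kcal
(iii) × 2 (scale by 2 for the 2 N2O4(g)): contributes 2·x
(iv) × 3 (×3 to match 3 NH3(g) in the target): (3)·(-11.0) = -33.0 kcal
+54.6 = (+83.2) + (-33.0) + 2·x
x = (+54.6 − (+50.2)) / (2) = 2.2 kcal

ΔH° = 2.2 kcal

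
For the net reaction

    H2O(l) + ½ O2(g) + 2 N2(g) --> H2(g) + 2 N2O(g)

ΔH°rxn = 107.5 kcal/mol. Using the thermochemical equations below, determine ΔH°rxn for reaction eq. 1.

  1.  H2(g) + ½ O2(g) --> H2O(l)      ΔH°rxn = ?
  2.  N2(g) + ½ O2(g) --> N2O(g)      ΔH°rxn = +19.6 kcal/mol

eq. 1 reversed (reverse to put H2O(l) on the reactant side): contributes −x
eq. 2 × 2 (scale by 2 for the 2 N2O(g)): (2)·(+19.6) = +39.2 kcal/mol
+107.5 = (+39.2) − x
x = (+107.5 − (+39.2)) / (-1) = -68.3 kcal/mol

ΔH°rxn = -68.3 kcal/mol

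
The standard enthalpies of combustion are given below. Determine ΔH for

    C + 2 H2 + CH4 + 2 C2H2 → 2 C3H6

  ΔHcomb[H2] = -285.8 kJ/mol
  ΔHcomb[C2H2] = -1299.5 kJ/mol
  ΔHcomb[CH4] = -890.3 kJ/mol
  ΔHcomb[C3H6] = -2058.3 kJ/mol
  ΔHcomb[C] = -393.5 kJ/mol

ΔH = -337.8 kJ/mol

With combustion enthalpies, reactants minus products:
= [1·(-393.5) + 2·(-285.8) + 1·(-890.3) + 2·(-1299.5)] − [2·(-2058.3)]
= -337.8 kJ/mol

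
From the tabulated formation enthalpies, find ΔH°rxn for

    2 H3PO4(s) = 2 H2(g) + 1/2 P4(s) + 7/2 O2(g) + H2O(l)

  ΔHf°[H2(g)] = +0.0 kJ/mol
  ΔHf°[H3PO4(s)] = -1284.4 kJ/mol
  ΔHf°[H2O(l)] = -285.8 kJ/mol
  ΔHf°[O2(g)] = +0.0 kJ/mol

ΔH°rxn = 2283.0 kJ/mol

Products: 2·(+0.0) + 1/2·(+0.0) + 7/2·(+0.0) + 1·(-285.8) = -285.8
Reactants: 2·(-1284.4) = -2568.8
ΔH°rxn = (-285.8) − (-2568.8) = 2283.0 kJ/mol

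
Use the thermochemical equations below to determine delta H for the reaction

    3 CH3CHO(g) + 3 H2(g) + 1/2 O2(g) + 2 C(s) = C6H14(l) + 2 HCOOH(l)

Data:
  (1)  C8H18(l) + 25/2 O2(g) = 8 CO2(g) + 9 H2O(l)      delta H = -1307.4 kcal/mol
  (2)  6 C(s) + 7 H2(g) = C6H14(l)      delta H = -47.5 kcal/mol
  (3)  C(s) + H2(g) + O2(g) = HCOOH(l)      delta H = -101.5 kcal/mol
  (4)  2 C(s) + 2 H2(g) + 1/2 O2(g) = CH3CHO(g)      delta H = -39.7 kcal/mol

(1): not needed (C8H18(l) appears nowhere else).
(2) as written (C6H14(l) already on the product side): -47.5 kcal/mol
(3) × 2 (×2 to match 2 HCOOH(l) in the target): (2)·(-101.5) = -203.0 kcal/mol
(4) reversed and × 3 (CH3CHO(g) must end up as a reactant; scale by 3 for the 3 CH3CHO(g)): (-3)·(-39.7) = +119.1 kcal/mol
Combining the equations, delta H = (-47.5) + (-203.0) + (+119.1) = -131.4 kcal/mol

delta H = -131.4 kcal/mol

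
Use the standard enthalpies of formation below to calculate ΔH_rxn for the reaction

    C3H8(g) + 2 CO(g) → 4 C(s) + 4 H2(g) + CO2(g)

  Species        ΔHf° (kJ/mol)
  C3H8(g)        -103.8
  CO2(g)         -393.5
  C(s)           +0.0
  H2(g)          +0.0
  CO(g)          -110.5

ΔH_rxn = -68.7 kJ/mol

Products: 4·(+0.0) + 4·(+0.0) + 1·(-393.5) = -393.5
Reactants: 1·(-103.8) + 2·(-110.5) = -324.8
ΔH_rxn = (-393.5) − (-324.8) = -68.7 kJ/mol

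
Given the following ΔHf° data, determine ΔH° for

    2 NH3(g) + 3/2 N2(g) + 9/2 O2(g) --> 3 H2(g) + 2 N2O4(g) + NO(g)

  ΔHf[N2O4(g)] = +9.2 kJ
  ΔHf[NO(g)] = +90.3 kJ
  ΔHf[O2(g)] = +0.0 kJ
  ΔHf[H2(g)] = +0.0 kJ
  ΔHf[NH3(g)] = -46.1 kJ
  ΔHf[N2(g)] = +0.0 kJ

Products: 3·(+0.0) + 2·(+9.2) + 1·(+90.3) = +108.7
Reactants: 2·(-46.1) + 3/2·(+0.0) + 9/2·(+0.0) = -92.2
ΔH° = (+108.7) − (-92.2) = 200.9 kJ

ΔH° = 200.9 kJ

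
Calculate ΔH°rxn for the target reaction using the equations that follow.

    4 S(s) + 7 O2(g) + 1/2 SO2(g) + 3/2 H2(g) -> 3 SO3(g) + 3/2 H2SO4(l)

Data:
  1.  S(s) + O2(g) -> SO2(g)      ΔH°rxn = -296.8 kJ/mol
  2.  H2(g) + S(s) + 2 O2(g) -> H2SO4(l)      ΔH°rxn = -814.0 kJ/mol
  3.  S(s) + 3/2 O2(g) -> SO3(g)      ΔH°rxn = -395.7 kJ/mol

eq. 1 reversed and × 1/2: (-1/2)·(-296.8) = +148.4 kJ/mol
eq. 2 × 3/2: (3/2)·(-814.0) = -1221.0 kJ/mol
eq. 3 × 3: (3)·(-395.7) = -1187.1 kJ/mol
Summing the manipulated equations, ΔH°rxn = (+148.4) + (-1221.0) + (-1187.1) = -2259.7 kJ/mol

ΔH°rxn = -2259.7 kJ/mol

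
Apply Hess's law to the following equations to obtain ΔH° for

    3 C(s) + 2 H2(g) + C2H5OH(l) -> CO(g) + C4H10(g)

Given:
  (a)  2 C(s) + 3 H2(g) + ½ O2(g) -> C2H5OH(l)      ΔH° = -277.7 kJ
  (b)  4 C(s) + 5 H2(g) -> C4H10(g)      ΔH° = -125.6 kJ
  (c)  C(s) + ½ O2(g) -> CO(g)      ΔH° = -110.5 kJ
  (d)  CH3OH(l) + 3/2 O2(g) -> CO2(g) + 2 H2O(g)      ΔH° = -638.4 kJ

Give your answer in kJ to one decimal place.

ΔH° = 41.6 kJ

(a) reversed: +277.7 kJ
(b) as written: -125.6 kJ
(c) as written: -110.5 kJ
(d): not needed.
By Hess's law, ΔH° = (-1)·(-277.7) + (1)·(-125.6) + (1)·(-110.5) = 41.6 kJ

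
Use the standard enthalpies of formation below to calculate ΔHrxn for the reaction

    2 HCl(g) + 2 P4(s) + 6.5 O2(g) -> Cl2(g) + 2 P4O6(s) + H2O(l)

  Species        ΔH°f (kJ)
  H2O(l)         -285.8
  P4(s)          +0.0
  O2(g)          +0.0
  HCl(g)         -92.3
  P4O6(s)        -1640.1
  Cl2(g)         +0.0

Products: 1·(+0.0) + 2·(-1640.1) + 1·(-285.8) = -3566.0
Reactants: 2·(-92.3) + 2·(+0.0) + 13/2·(+0.0) = -184.6
ΔHrxn = (-3566.0) − (-184.6) = -3381.4 kJ

ΔHrxn = -3381.4 kJ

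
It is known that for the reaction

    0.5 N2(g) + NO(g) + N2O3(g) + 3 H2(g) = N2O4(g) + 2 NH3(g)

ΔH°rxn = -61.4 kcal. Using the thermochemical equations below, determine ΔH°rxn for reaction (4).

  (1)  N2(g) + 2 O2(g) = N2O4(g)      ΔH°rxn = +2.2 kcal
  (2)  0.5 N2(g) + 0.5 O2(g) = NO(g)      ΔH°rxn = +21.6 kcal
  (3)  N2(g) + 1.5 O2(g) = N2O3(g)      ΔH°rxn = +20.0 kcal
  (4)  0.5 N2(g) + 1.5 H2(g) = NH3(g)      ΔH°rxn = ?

ΔH°rxn = -11.0 kcal

(1) as written: +2.2 kcal
(2) reversed: -21.6 kcal
(3) reversed: -20.0 kcal
(4) × 2: contributes 2·x
-61.4 = (+2.2) + (-21.6) + (-20.0) + 2·x
x = (-61.4 − (-39.4)) / (2) = -11.0 kcal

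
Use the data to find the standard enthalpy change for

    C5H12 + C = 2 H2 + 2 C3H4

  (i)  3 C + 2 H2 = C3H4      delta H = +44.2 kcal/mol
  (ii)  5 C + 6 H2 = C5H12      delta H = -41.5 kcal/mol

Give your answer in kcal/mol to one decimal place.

delta H = 129.9 kcal/mol

(i) × 2 (scale by 2 for the 2 C3H4): (2)·(+44.2) = +88.4 kcal/mol
(ii) reversed (reverse to put C5H12 on the reactant side): +41.5 kcal/mol
Summing the manipulated equations, delta H = (2)·(+44.2) + (-1)·(-41.5) = 129.9 kcal/mol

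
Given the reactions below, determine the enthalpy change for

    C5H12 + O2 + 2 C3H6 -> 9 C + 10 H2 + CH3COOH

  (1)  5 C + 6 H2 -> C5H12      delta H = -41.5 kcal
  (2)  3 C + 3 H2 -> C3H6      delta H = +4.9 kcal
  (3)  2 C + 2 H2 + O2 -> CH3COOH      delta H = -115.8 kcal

(1) reversed (reverse to put C5H12 on the reactant side): +41.5 kcal
(2) reversed and × 2 (reverse to put C3H6 on the reactant side; scale by 2 for the 2 C3H6): (-2)·(+4.9) = -9.8 kcal
(3) as written (CH3COOH already on the product side): -115.8 kcal
By Hess's law, delta H = (-1)·(-41.5) + (-2)·(+4.9) + (1)·(-115.8) = -84.1 kcal

delta H = -84.1 kcal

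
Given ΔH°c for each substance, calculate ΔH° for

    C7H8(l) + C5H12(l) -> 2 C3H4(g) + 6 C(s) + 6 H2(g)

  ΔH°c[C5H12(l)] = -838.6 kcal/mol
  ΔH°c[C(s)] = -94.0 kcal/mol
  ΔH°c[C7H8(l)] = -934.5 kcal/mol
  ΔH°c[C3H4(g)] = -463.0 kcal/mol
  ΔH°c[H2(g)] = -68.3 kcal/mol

ΔH° = 126.7 kcal/mol

With combustion enthalpies, reactants minus products:
= [1·(-934.5) + 1·(-838.6)] − [2·(-463.0) + 6·(-94.0) + 6·(-68.3)]
= 126.7 kcal/mol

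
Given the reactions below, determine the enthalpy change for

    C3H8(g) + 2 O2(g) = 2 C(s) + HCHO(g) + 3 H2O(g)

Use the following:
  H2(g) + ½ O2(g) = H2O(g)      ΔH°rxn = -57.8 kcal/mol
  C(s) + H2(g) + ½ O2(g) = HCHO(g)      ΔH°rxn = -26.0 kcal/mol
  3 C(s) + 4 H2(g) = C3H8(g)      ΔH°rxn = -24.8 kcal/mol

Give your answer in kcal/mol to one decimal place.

equation 1 × 3: (3)·(-57.8) = -173.4 kcal/mol
equation 2 as written: -26.0 kcal/mol
equation 3 reversed: +24.8 kcal/mol
ΔH°rxn = (-173.4) + (-26.0) + (+24.8) = -174.6 kcal/mol

ΔH°rxn = -174.6 kcal/mol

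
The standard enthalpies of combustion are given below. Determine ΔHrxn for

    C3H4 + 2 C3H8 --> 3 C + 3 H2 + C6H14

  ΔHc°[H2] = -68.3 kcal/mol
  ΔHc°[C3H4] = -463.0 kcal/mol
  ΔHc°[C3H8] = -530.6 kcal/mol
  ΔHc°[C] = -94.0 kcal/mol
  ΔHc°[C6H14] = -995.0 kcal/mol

ΔHrxn = -42.3 kcal/mol

With combustion enthalpies, reactants minus products:
= [1·(-463.0) + 2·(-530.6)] − [3·(-94.0) + 3·(-68.3) + 1·(-995.0)]
= -42.3 kcal/mol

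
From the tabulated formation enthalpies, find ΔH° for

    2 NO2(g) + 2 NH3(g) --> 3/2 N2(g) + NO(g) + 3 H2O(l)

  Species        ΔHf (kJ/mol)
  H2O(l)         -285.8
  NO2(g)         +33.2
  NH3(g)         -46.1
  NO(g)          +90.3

ΔH°rxn = Σ nΔHf°(products) − Σ nΔHf°(reactants).
Products: 3/2·(+0.0) + 1·(+90.3) + 3·(-285.8) = -767.1
Reactants: 2·(+33.2) + 2·(-46.1) = -25.8
ΔH° = (-767.1) − (-25.8) = -741.3 kJ/mol

ΔH° = -741.3 kJ/mol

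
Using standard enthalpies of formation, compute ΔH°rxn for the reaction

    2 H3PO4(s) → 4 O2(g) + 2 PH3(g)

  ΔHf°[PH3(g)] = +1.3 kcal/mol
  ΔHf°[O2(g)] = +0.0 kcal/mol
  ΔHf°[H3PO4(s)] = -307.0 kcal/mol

ΔH°rxn = Σ nΔHf°(products) − Σ nΔHf°(reactants).
Products: 4·(+0.0) + 2·(+1.3) = +2.6
Reactants: 2·(-307.0) = -614.0
ΔH°rxn = (+2.6) − (-614.0) = 616.6 kcal/mol

ΔH°rxn = 616.6 kcal/mol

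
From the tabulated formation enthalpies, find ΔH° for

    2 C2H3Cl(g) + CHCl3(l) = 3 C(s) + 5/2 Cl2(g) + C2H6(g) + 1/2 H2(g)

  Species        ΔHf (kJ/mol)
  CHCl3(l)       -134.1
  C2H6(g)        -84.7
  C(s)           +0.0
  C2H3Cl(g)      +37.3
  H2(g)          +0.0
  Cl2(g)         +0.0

ΔH° = -25.2 kJ/mol

Products: 3·(+0.0) + 5/2·(+0.0) + 1·(-84.7) + 1/2·(+0.0) = -84.7
Reactants: 2·(+37.3) + 1·(-134.1) = -59.5
ΔH° = (-84.7) − (-59.5) = -25.2 kJ/mol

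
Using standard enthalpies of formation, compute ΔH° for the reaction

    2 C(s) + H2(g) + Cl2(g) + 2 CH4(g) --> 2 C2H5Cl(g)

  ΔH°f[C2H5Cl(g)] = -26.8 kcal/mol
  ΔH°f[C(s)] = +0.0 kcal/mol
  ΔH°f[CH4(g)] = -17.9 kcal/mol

ΔH° = -17.8 kcal/mol

ΔH°rxn = Σ nΔHf°(products) − Σ nΔHf°(reactants).
Products: 2·(-26.8) = -53.6
Reactants: 2·(+0.0) + 1·(+0.0) + 1·(+0.0) + 2·(-17.9) = -35.8
ΔH° = (-53.6) − (-35.8) = -17.8 kcal/mol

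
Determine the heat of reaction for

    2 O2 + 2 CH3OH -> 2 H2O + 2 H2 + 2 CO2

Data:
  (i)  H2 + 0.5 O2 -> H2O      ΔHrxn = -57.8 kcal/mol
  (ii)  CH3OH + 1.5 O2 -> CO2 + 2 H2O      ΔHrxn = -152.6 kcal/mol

(i) reversed and × 2 (reverse to put H2 on the product side; ×2 to match 2 H2 in the target): (-2)·(-57.8) = +115.6 kcal/mol
(ii) × 2 (×2 to match 2 CH3OH in the target): (2)·(-152.6) = -305.2 kcal/mol
Summing the manipulated equations, ΔHrxn = (-2)·(-57.8) + (2)·(-152.6) = -189.6 kcal/mol

ΔHrxn = -189.6 kcal/mol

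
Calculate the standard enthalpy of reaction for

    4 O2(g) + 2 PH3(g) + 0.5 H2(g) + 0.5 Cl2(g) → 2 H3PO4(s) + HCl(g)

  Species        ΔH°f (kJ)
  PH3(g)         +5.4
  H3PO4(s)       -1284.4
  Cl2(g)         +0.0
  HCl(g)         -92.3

ΔH°rxn = -2671.9 kJ

ΔH°rxn = Σ nΔHf°(products) − Σ nΔHf°(reactants).
Products: 2·(-1284.4) + 1·(-92.3) = -2661.1
Reactants: 4·(+0.0) + 2·(+5.4) + 1/2·(+0.0) + 1/2·(+0.0) = +10.8
ΔH°rxn = (-2661.1) − (+10.8) = -2671.9 kJ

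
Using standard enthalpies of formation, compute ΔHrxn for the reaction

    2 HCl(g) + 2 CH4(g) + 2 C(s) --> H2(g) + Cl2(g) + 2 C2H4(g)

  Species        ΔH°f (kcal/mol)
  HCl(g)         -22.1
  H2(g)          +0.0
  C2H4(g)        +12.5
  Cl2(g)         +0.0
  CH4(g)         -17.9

Products: 1·(+0.0) + 1·(+0.0) + 2·(+12.5) = +25.0
Reactants: 2·(-22.1) + 2·(-17.9) + 2·(+0.0) = -80.0
ΔHrxn = (+25.0) − (-80.0) = 105.0 kcal/mol

ΔHrxn = 105.0 kcal/mol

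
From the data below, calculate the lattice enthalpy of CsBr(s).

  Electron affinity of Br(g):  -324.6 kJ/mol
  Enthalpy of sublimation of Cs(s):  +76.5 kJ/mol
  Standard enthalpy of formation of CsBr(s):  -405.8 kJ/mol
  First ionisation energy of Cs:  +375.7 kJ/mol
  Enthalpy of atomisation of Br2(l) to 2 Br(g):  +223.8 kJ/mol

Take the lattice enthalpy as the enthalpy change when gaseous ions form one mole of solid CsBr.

U = -645.3 kJ/mol

ΔHf° = 1·ΔHsub + 1·(ΣIE) + 1/2·D(Br2) + 1·EA + U
-405.8 = 1·(+76.5) + 1·(+375.7) + 1/2·(+223.8) + 1·(-324.6) + U
U = -405.8 − (+239.5) = -645.3 kJ/mol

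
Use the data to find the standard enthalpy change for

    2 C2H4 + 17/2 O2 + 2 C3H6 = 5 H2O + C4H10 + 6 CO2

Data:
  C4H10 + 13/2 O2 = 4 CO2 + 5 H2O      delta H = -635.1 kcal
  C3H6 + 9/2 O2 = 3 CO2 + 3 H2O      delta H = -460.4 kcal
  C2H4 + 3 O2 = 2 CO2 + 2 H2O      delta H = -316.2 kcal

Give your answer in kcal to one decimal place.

delta H = -918.1 kcal

equation 1 reversed: +635.1 kcal
equation 2 × 2: (2)·(-460.4) = -920.8 kcal
equation 3 × 2: (2)·(-316.2) = -632.4 kcal
Combining the equations, delta H = (-1)·(-635.1) + (2)·(-460.4) + (2)·(-316.2) = -918.1 kcal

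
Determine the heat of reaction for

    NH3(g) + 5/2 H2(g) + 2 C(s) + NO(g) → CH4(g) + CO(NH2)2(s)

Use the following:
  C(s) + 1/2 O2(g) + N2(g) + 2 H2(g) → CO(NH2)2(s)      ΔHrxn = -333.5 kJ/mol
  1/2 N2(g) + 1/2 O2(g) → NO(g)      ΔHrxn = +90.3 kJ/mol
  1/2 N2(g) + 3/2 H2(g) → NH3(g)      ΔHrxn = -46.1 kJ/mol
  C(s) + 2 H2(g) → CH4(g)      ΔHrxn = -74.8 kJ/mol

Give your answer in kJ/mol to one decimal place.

ΔHrxn = -452.5 kJ/mol

equation 1 as written: -333.5 kJ/mol
equation 2 reversed: -90.3 kJ/mol
equation 3 reversed: +46.1 kJ/mol
equation 4 as written: -74.8 kJ/mol
By Hess's law, ΔHrxn = (1)·(-333.5) + (-1)·(+90.3) + (-1)·(-46.1) + (1)·(-74.8) = -452.5 kJ/mol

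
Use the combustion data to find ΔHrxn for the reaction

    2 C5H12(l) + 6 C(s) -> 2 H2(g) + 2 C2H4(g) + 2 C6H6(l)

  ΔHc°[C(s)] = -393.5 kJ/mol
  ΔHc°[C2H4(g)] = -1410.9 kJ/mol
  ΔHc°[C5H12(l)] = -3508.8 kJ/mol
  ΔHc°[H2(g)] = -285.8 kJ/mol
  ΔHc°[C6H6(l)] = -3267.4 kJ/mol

Using ΔH = Σ nΔHc°(reactants) − Σ nΔHc°(products):
= [2·(-3508.8) + 6·(-393.5)] − [2·(-285.8) + 2·(-1410.9) + 2·(-3267.4)]
= 549.6 kJ/mol

ΔHrxn = 549.6 kJ/mol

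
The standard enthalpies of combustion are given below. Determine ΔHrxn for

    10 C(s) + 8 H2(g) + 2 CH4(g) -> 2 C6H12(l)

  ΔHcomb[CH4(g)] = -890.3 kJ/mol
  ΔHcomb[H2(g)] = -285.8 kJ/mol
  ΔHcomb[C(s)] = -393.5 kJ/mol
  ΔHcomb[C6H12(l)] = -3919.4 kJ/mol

Using ΔH = Σ nΔHc°(reactants) − Σ nΔHc°(products):
= [10·(-393.5) + 8·(-285.8) + 2·(-890.3)] − [2·(-3919.4)]
= -163.2 kJ/mol

ΔHrxn = -163.2 kJ/mol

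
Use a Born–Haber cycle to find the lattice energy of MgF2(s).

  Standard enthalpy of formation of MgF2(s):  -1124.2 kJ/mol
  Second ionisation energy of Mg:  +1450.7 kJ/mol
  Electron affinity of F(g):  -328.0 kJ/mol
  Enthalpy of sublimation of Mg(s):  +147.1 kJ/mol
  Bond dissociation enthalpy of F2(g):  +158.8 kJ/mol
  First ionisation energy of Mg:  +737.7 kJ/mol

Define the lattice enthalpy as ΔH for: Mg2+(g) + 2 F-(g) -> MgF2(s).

U = -2962.5 kJ/mol

ΔHf° = 1·ΔHsub + 1·(ΣIE) + 1·D(F2) + 2·EA + U
-1124.2 = 1·(+147.1) + 1·(+2188.4) + 1·(+158.8) + 2·(-328.0) + U
U = -1124.2 − (+1838.3) = -2962.5 kJ/mol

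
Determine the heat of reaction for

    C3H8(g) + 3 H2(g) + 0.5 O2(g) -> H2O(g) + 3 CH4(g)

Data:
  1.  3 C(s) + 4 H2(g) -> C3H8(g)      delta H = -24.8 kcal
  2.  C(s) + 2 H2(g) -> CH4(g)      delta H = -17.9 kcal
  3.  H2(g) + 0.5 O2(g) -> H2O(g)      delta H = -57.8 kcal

delta H = -86.7 kcal

eq. 1 reversed: +24.8 kcal
eq. 2 × 3: (3)·(-17.9) = -53.7 kcal
eq. 3 as written: -57.8 kcal
Combining the equations, delta H = (+24.8) + (-53.7) + (-57.8) = -86.7 kcal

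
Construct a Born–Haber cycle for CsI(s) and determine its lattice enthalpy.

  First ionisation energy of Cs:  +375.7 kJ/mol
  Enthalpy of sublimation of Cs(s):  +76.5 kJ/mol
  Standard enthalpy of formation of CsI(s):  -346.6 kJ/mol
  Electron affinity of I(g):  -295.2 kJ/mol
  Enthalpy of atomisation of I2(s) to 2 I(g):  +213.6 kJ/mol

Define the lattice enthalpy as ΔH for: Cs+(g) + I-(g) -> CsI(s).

U = -610.4 kJ/mol

ΔHf° = 1·ΔHsub + 1·(ΣIE) + 1/2·D(I2) + 1·EA + U
-346.6 = 1·(+76.5) + 1·(+375.7) + 1/2·(+213.6) + 1·(-295.2) + U
U = -346.6 − (+263.8) = -610.4 kJ/mol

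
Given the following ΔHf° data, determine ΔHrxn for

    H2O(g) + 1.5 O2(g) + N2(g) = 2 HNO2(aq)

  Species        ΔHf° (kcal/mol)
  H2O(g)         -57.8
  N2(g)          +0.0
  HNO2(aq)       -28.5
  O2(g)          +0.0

Products: 2·(-28.5) = -57.0
Reactants: 1·(-57.8) + 3/2·(+0.0) + 1·(+0.0) = -57.8
ΔHrxn = (-57.0) − (-57.8) = 0.8 kcal/mol

ΔHrxn = 0.8 kcal/mol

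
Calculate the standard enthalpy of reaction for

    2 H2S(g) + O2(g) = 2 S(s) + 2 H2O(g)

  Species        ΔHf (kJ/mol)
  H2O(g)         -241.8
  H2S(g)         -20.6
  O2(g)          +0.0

ΔH°rxn = Σ nΔHf°(products) − Σ nΔHf°(reactants).
Products: 2·(+0.0) + 2·(-241.8) = -483.6
Reactants: 2·(-20.6) + 1·(+0.0) = -41.2
ΔH° = (-483.6) − (-41.2) = -442.4 kJ/mol

ΔH° = -442.4 kJ/mol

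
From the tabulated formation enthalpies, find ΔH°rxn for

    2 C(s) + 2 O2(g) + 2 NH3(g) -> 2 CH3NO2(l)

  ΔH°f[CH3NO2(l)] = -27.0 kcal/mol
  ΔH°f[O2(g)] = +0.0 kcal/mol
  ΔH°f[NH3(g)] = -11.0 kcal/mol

ΔH°rxn = -32.0 kcal/mol

Products: 2·(-27.0) = -54.0
Reactants: 2·(+0.0) + 2·(+0.0) + 2·(-11.0) = -22.0
ΔH°rxn = (-54.0) − (-22.0) = -32.0 kcal/mol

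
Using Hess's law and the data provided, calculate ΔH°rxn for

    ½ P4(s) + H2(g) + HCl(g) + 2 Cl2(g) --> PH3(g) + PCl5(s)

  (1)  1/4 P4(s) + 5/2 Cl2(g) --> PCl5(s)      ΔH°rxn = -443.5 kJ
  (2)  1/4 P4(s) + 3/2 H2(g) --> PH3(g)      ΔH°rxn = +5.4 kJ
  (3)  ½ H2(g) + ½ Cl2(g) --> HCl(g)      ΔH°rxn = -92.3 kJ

ΔH°rxn = -345.8 kJ

(1) as written (PCl5(s) already on the product side): -443.5 kJ
(2) as written (PH3(g) already on the product side): +5.4 kJ
(3) reversed (reverse to put HCl(g) on the reactant side): +92.3 kJ
ΔH°rxn = (-443.5) + (+5.4) + (+92.3) = -345.8 kJ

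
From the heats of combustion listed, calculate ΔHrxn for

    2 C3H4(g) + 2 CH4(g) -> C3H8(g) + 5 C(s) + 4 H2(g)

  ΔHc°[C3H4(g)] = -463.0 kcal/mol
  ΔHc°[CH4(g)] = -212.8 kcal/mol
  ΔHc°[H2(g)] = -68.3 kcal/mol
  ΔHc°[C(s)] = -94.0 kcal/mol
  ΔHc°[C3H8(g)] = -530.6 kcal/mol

ΔHrxn = -77.8 kcal/mol

Using ΔH = Σ nΔHc°(reactants) − Σ nΔHc°(products):
= [2·(-463.0) + 2·(-212.8)] − [1·(-530.6) + 5·(-94.0) + 4·(-68.3)]
= -77.8 kcal/mol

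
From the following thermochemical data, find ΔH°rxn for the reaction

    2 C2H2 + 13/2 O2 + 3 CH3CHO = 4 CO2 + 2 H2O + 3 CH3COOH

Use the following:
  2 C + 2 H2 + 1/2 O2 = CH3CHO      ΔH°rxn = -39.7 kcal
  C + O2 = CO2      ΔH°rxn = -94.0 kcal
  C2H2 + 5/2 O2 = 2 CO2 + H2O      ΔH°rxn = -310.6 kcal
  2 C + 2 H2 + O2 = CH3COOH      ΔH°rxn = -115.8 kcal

ΔH°rxn = -849.5 kcal

equation 1 reversed and × 3: (-3)·(-39.7) = +119.1 kcal
equation 2: not needed.
equation 3 × 2: (2)·(-310.6) = -621.2 kcal
equation 4 × 3: (3)·(-115.8) = -347.4 kcal
ΔH°rxn = (-3)·(-39.7) + (2)·(-310.6) + (3)·(-115.8) = -849.5 kcal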